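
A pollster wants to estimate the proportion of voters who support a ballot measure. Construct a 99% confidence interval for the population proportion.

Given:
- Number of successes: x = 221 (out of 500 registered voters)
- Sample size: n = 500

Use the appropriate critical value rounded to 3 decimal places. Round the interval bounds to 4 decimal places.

Sample proportion: p̂ = 221/500 = 0.442000

Check conditions for normal approximation:
  np̂ = 221 ≥ 10 ✓
  n(1-p̂) = 279 ≥ 10 ✓

The sample is large enough, so use a z-interval (normal approximation) for the proportion.

For 99% confidence, z* = 2.576 (from standard normal table)

Standard error: SE = √(p̂(1-p̂)/n) = √(0.442000×0.558000/500) = 0.02220973

Margin of error: E = z* × SE = 2.576 × 0.02220973 = 0.057212

Z-interval: p̂ ± E = 0.442000 ± 0.057212 = (0.384788, 0.499212)

Rounded to 4 decimal places:

(0.3848, 0.4992)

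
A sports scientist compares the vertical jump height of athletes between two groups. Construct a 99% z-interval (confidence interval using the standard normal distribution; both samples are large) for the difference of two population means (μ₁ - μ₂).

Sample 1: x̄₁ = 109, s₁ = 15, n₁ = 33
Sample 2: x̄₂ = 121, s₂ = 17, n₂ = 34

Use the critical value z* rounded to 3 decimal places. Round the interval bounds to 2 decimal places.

Both samples are large (n₁ = 33 ≥ 30, n₂ = 34 ≥ 30), so a z-interval for the difference of means applies.

Point estimate: x̄₁ - x̄₂ = 109 - 121 = -12

Standard error: SE = √(s₁²/n₁ + s₂²/n₂)
= √(15²/33 + 17²/34)
= √(6.818182 + 8.500000)
= 3.913845

For 99% confidence, z* = 2.576 (from standard normal table)
Margin of error: E = z* × SE = 2.576 × 3.913845 = 10.0821

Z-interval: (x̄₁ - x̄₂) ± E = -12 ± 10.0821 = (-22.0821, -1.9179)

Rounded to 2 decimal places:

(-22.08, -1.92)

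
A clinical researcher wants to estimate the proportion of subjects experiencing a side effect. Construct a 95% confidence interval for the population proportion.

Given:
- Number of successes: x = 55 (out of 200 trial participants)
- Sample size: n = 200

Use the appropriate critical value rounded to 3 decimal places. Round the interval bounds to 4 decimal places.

Sample proportion: p̂ = 55/200 = 0.275000

Check conditions for normal approximation:
  np̂ = 55 ≥ 10 ✓
  n(1-p̂) = 145 ≥ 10 ✓

The sample is large enough, so use a z-interval (normal approximation) for the proportion.

For 95% confidence, z* = 1.96 (from standard normal table)

Standard error: SE = √(p̂(1-p̂)/n) = √(0.275000×0.725000/200) = 0.03157333

Margin of error: E = z* × SE = 1.96 × 0.03157333 = 0.061884

Z-interval: p̂ ± E = 0.275000 ± 0.061884 = (0.213116, 0.336884)

Rounded to 4 decimal places:

(0.2131, 0.3369)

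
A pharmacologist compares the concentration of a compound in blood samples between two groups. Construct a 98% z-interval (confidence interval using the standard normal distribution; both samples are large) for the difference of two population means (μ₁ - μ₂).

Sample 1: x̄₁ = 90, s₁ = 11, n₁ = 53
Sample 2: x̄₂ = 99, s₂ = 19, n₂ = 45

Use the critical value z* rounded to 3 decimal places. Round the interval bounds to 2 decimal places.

Both samples are large (n₁ = 53 ≥ 30, n₂ = 45 ≥ 30), so a z-interval for the difference of means applies.

Point estimate: x̄₁ - x̄₂ = 90 - 99 = -9

Standard error: SE = √(s₁²/n₁ + s₂²/n₂)
= √(11²/53 + 19²/45)
= √(2.283019 + 8.022222)
= 3.210178

For 98% confidence, z* = 2.326 (from standard normal table)
Margin of error: E = z* × SE = 2.326 × 3.210178 = 7.4669

Z-interval: (x̄₁ - x̄₂) ± E = -9 ± 7.4669 = (-16.4669, -1.5331)

Rounded to 2 decimal places:

(-16.47, -1.53)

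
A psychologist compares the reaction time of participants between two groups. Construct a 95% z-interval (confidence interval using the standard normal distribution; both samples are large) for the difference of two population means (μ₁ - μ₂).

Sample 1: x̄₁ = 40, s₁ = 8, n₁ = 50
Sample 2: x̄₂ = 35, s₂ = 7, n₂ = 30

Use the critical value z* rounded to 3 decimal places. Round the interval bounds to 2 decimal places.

Both samples are large (n₁ = 50 ≥ 30, n₂ = 30 ≥ 30), so a z-interval for the difference of means applies.

Point estimate: x̄₁ - x̄₂ = 40 - 35 = 5

Standard error: SE = √(s₁²/n₁ + s₂²/n₂)
= √(8²/50 + 7²/30)
= √(1.280000 + 1.633333)
= 1.706849

For 95% confidence, z* = 1.96 (from standard normal table)
Margin of error: E = z* × SE = 1.96 × 1.706849 = 3.3454

Z-interval: (x̄₁ - x̄₂) ± E = 5 ± 3.3454 = (1.6546, 8.3454)

Rounded to 2 decimal places:

(1.65, 8.35)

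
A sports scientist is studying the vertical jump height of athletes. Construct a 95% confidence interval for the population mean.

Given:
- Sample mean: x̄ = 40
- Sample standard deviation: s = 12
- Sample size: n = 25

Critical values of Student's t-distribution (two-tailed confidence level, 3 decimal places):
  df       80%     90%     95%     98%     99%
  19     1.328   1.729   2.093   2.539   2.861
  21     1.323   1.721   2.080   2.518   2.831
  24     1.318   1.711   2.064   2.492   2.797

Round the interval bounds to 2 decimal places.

The population standard deviation σ is unknown (only the sample standard deviation s is given), so use a t-interval with df = n - 1 = 25 - 1 = 24.

For 95% confidence with df = 24, t* = 2.064 (from t-table)

Standard error: SE = s/√n = 12/√25 = 2.400000

Margin of error: E = t* × SE = 2.064 × 2.400000 = 4.9536

T-interval: x̄ ± E = 40 ± 4.9536 = (35.0464, 44.9536)

Rounded to 2 decimal places:

(35.05, 44.95)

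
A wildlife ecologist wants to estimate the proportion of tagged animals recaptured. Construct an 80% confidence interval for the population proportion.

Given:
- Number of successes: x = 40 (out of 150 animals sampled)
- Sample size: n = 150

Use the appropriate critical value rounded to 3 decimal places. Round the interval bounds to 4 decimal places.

Sample proportion: p̂ = 40/150 = 0.266667

Check conditions for normal approximation:
  np̂ = 40 ≥ 10 ✓
  n(1-p̂) = 110 ≥ 10 ✓

The sample is large enough, so use a z-interval (normal approximation) for the proportion.

For 80% confidence, z* = 1.282 (from standard normal table)

Standard error: SE = √(p̂(1-p̂)/n) = √(0.266667×0.733333/150) = 0.03610684

Margin of error: E = z* × SE = 1.282 × 0.03610684 = 0.046289

Z-interval: p̂ ± E = 0.266667 ± 0.046289 = (0.220378, 0.312956)

Rounded to 4 decimal places:

(0.2204, 0.3130)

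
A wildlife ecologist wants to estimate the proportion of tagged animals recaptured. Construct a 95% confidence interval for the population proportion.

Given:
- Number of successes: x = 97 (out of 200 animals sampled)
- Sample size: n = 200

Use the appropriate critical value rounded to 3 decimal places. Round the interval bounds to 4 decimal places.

Sample proportion: p̂ = 97/200 = 0.485000

Check conditions for normal approximation:
  np̂ = 97 ≥ 10 ✓
  n(1-p̂) = 103 ≥ 10 ✓

The sample is large enough, so use a z-interval (normal approximation) for the proportion.

For 95% confidence, z* = 1.96 (from standard normal table)

Standard error: SE = √(p̂(1-p̂)/n) = √(0.485000×0.515000/200) = 0.03533943

Margin of error: E = z* × SE = 1.96 × 0.03533943 = 0.069265

Z-interval: p̂ ± E = 0.485000 ± 0.069265 = (0.415735, 0.554265)

Rounded to 4 decimal places:

(0.4157, 0.5543)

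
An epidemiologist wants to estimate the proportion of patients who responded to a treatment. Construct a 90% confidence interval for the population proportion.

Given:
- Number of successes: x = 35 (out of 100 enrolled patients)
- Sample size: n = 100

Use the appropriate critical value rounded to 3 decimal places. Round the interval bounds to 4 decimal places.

Sample proportion: p̂ = 35/100 = 0.350000

Check conditions for normal approximation:
  np̂ = 35 ≥ 10 ✓
  n(1-p̂) = 65 ≥ 10 ✓

The sample is large enough, so use a z-interval (normal approximation) for the proportion.

For 90% confidence, z* = 1.645 (from standard normal table)

Standard error: SE = √(p̂(1-p̂)/n) = √(0.350000×0.650000/100) = 0.04769696

Margin of error: E = z* × SE = 1.645 × 0.04769696 = 0.078461

Z-interval: p̂ ± E = 0.350000 ± 0.078461 = (0.271539, 0.428461)

Rounded to 4 decimal places:

(0.2715, 0.4285)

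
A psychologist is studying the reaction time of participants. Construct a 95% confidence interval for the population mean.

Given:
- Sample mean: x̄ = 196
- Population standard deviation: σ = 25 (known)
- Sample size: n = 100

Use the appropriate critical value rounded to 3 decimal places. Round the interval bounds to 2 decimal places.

The population standard deviation σ is known, so use a z-interval (standard normal critical value).

For 95% confidence, z* = 1.96 (from standard normal table)

Standard error: SE = σ/√n = 25/√100 = 2.500000

Margin of error: E = z* × SE = 1.96 × 2.500000 = 4.9000

Z-interval: x̄ ± E = 196 ± 4.9000 = (191.1000, 200.9000)

Rounded to 2 decimal places:

(191.10, 200.90)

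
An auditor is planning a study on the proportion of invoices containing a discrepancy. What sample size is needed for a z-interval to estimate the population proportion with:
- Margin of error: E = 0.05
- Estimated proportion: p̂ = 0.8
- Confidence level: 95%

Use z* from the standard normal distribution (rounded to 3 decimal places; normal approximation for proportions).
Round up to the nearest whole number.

Using z* for proportion z-interval (normal approximation).

For 95% confidence, z* = 1.96 (from standard normal table)

Sample size formula for proportion z-interval: n = z*²p̂(1-p̂)/E²

n = 1.96² × 0.8 × 0.2 / 0.05²
  = 3.8416 × 0.16 / 0.0025
  = 245.8624

Round up to the nearest whole number: n = 246

246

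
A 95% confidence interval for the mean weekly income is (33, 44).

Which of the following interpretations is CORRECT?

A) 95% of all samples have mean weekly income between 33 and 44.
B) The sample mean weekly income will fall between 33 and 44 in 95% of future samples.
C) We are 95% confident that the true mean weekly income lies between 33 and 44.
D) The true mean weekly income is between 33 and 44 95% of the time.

A confidence interval represents our confidence in the procedure, not a probability statement about the parameter.

Key concept: If we repeated this sampling process many times and computed a 95% CI each time, about 95% of those intervals would contain the true population parameter.

For this specific interval (33, 44):
- Midpoint (point estimate): 38.5
- Margin of error: 5.5

The correct interpretation is the one stating confidence that the true parameter lies in the interval — option C.

C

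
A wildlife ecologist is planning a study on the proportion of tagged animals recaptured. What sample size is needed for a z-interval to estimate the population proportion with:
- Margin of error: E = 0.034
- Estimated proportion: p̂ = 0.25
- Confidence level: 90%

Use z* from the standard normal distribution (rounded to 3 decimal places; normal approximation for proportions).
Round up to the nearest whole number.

Using z* for proportion z-interval (normal approximation).

For 90% confidence, z* = 1.645 (from standard normal table)

Sample size formula for proportion z-interval: n = z*²p̂(1-p̂)/E²

n = 1.645² × 0.25 × 0.75 / 0.034²
  = 2.706025 × 0.1875 / 0.001156
  = 438.9098

Round up to the nearest whole number: n = 439

439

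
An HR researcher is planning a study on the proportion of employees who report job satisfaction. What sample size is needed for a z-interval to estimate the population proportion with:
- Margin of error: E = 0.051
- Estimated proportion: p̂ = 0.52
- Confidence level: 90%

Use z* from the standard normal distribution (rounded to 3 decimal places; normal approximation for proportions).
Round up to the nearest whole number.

Using z* for proportion z-interval (normal approximation).

For 90% confidence, z* = 1.645 (from standard normal table)

Sample size formula for proportion z-interval: n = z*²p̂(1-p̂)/E²

n = 1.645² × 0.52 × 0.48 / 0.051²
  = 2.706025 × 0.2496 / 0.002601
  = 259.6785

Round up to the nearest whole number: n = 260

260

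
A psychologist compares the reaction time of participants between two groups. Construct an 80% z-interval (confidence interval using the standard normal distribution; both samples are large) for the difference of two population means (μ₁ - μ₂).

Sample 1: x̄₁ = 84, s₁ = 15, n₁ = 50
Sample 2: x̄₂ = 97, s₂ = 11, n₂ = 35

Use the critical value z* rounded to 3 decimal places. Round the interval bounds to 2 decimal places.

Both samples are large (n₁ = 50 ≥ 30, n₂ = 35 ≥ 30), so a z-interval for the difference of means applies.

Point estimate: x̄₁ - x̄₂ = 84 - 97 = -13

Standard error: SE = √(s₁²/n₁ + s₂²/n₂)
= √(15²/50 + 11²/35)
= √(4.500000 + 3.457143)
= 2.820841

For 80% confidence, z* = 1.282 (from standard normal table)
Margin of error: E = z* × SE = 1.282 × 2.820841 = 3.6163

Z-interval: (x̄₁ - x̄₂) ± E = -13 ± 3.6163 = (-16.6163, -9.3837)

Rounded to 2 decimal places:

(-16.62, -9.38)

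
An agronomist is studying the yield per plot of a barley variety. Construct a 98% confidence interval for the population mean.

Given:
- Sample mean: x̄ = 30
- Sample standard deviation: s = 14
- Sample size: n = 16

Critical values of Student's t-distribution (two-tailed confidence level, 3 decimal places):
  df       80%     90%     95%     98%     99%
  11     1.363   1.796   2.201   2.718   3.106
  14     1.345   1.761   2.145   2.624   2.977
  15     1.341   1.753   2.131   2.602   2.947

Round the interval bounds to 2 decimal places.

The population standard deviation σ is unknown (only the sample standard deviation s is given), so use a t-interval with df = n - 1 = 16 - 1 = 15.

For 98% confidence with df = 15, t* = 2.602 (from t-table)

Standard error: SE = s/√n = 14/√16 = 3.500000

Margin of error: E = t* × SE = 2.602 × 3.500000 = 9.1070

T-interval: x̄ ± E = 30 ± 9.1070 = (20.8930, 39.1070)

Rounded to 2 decimal places:

(20.89, 39.11)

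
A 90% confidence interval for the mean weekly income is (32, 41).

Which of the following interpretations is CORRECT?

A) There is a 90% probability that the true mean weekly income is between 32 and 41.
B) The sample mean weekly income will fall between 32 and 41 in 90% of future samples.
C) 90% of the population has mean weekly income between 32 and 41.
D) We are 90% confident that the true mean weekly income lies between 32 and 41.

A confidence interval represents our confidence in the procedure, not a probability statement about the parameter.

Key concept: If we repeated this sampling process many times and computed a 90% CI each time, about 90% of those intervals would contain the true population parameter.

For this specific interval (32, 41):
- Midpoint (point estimate): 36.5
- Margin of error: 4.5

The correct interpretation is the one stating confidence that the true parameter lies in the interval — option D.

D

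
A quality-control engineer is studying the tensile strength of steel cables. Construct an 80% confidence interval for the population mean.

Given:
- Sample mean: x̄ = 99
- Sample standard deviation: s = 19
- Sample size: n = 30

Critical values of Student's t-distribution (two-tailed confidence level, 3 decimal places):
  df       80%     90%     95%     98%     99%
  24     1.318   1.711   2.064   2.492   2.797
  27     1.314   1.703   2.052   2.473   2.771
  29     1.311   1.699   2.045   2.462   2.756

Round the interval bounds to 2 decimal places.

The population standard deviation σ is unknown (only the sample standard deviation s is given), so use a t-interval with df = n - 1 = 30 - 1 = 29.

For 80% confidence with df = 29, t* = 1.311 (from t-table)

Standard error: SE = s/√n = 19/√30 = 3.468910

Margin of error: E = t* × SE = 1.311 × 3.468910 = 4.5477

T-interval: x̄ ± E = 99 ± 4.5477 = (94.4523, 103.5477)

Rounded to 2 decimal places:

(94.45, 103.55)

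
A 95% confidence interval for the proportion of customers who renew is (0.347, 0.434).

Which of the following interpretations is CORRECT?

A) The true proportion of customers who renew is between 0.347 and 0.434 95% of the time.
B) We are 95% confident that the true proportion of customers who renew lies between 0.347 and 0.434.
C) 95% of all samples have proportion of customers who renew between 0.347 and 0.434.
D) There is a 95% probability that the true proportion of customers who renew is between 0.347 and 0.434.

A confidence interval represents our confidence in the procedure, not a probability statement about the parameter.

Key concept: If we repeated this sampling process many times and computed a 95% CI each time, about 95% of those intervals would contain the true population parameter.

For this specific interval (0.347, 0.434):
- Midpoint (point estimate): 0.3905
- Margin of error: 0.0435

The correct interpretation is the one stating confidence that the true parameter lies in the interval — option B.

B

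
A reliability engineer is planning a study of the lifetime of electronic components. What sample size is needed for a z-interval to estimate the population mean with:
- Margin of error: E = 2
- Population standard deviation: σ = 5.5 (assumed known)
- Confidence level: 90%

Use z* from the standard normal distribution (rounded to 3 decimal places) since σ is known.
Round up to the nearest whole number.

Using z* since population σ is known (z-interval formula).

For 90% confidence, z* = 1.645 (from standard normal table)

Sample size formula for z-interval: n = (z*σ/E)²

n = (1.645 × 5.5 / 2)²
  = (4.523750)²
  = 20.4643

Round up to the nearest whole number: n = 21

21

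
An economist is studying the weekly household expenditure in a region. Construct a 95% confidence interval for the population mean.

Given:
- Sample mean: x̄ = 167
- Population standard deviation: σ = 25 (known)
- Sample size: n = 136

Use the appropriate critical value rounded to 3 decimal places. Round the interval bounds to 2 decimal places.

The population standard deviation σ is known, so use a z-interval (standard normal critical value).

For 95% confidence, z* = 1.96 (from standard normal table)

Standard error: SE = σ/√n = 25/√136 = 2.143732

Margin of error: E = z* × SE = 1.96 × 2.143732 = 4.2017

Z-interval: x̄ ± E = 167 ± 4.2017 = (162.7983, 171.2017)

Rounded to 2 decimal places:

(162.80, 171.20)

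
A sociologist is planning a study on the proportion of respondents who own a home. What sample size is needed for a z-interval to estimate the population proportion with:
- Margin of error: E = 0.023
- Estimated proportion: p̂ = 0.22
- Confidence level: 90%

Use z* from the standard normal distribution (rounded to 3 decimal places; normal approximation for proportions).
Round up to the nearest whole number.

Using z* for proportion z-interval (normal approximation).

For 90% confidence, z* = 1.645 (from standard normal table)

Sample size formula for proportion z-interval: n = z*²p̂(1-p̂)/E²

n = 1.645² × 0.22 × 0.78 / 0.023²
  = 2.706025 × 0.1716 / 0.000529
  = 877.7956

Round up to the nearest whole number: n = 878

878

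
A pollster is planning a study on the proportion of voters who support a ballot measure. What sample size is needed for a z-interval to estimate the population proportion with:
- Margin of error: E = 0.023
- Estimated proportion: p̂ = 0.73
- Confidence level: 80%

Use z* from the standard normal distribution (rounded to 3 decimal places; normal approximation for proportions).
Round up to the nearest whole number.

Using z* for proportion z-interval (normal approximation).

For 80% confidence, z* = 1.282 (from standard normal table)

Sample size formula for proportion z-interval: n = z*²p̂(1-p̂)/E²

n = 1.282² × 0.73 × 0.27 / 0.023²
  = 1.643524 × 0.1971 / 0.000529
  = 612.3603

Round up to the nearest whole number: n = 613

613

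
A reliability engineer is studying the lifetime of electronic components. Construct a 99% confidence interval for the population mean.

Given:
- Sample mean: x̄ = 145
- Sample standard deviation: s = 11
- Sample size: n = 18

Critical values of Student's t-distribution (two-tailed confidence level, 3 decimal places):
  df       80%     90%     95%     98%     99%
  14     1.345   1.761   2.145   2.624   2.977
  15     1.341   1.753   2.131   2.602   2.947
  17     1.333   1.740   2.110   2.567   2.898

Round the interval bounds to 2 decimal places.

The population standard deviation σ is unknown (only the sample standard deviation s is given), so use a t-interval with df = n - 1 = 18 - 1 = 17.

For 99% confidence with df = 17, t* = 2.898 (from t-table)

Standard error: SE = s/√n = 11/√18 = 2.592725

Margin of error: E = t* × SE = 2.898 × 2.592725 = 7.5137

T-interval: x̄ ± E = 145 ± 7.5137 = (137.4863, 152.5137)

Rounded to 2 decimal places:

(137.49, 152.51)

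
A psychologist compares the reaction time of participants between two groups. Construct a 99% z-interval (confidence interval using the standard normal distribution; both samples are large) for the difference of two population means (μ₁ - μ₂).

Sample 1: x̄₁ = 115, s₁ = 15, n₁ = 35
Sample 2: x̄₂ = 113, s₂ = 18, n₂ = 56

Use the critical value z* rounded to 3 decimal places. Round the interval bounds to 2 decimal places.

Both samples are large (n₁ = 35 ≥ 30, n₂ = 56 ≥ 30), so a z-interval for the difference of means applies.

Point estimate: x̄₁ - x̄₂ = 115 - 113 = 2

Standard error: SE = √(s₁²/n₁ + s₂²/n₂)
= √(15²/35 + 18²/56)
= √(6.428571 + 5.785714)
= 3.494894

For 99% confidence, z* = 2.576 (from standard normal table)
Margin of error: E = z* × SE = 2.576 × 3.494894 = 9.0028

Z-interval: (x̄₁ - x̄₂) ± E = 2 ± 9.0028 = (-7.0028, 11.0028)

Rounded to 2 decimal places:

(-7.00, 11.00)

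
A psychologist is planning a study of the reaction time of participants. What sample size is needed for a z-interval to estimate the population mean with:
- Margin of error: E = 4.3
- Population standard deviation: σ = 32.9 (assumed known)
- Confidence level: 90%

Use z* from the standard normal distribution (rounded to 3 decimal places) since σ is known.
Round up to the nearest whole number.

Using z* since population σ is known (z-interval formula).

For 90% confidence, z* = 1.645 (from standard normal table)

Sample size formula for z-interval: n = (z*σ/E)²

n = (1.645 × 32.9 / 4.3)²
  = (12.586163)²
  = 158.4115

Round up to the nearest whole number: n = 159

159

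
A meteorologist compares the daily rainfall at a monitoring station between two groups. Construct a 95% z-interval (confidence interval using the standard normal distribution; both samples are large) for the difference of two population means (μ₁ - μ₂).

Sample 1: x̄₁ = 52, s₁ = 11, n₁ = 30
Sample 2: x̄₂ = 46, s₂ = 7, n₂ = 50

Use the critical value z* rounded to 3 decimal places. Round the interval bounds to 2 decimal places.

Both samples are large (n₁ = 30 ≥ 30, n₂ = 50 ≥ 30), so a z-interval for the difference of means applies.

Point estimate: x̄₁ - x̄₂ = 52 - 46 = 6

Standard error: SE = √(s₁²/n₁ + s₂²/n₂)
= √(11²/30 + 7²/50)
= √(4.033333 + 0.980000)
= 2.239047

For 95% confidence, z* = 1.96 (from standard normal table)
Margin of error: E = z* × SE = 1.96 × 2.239047 = 4.3885

Z-interval: (x̄₁ - x̄₂) ± E = 6 ± 4.3885 = (1.6115, 10.3885)

Rounded to 2 decimal places:

(1.61, 10.39)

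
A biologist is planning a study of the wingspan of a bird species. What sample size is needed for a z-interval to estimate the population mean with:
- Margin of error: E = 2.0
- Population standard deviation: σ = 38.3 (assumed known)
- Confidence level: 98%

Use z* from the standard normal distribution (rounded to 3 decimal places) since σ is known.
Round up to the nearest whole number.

Using z* since population σ is known (z-interval formula).

For 98% confidence, z* = 2.326 (from standard normal table)

Sample size formula for z-interval: n = (z*σ/E)²

n = (2.326 × 38.3 / 2.0)²
  = (44.542900)²
  = 1984.0699

Round up to the nearest whole number: n = 1985

1985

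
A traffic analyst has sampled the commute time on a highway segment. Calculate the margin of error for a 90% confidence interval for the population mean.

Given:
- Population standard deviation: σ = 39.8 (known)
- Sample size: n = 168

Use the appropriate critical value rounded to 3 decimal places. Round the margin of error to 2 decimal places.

The population standard deviation σ is known, so use the z-interval margin of error formula.

For 90% confidence, z* = 1.645 (from standard normal table)

Margin of error formula for z-interval: E = z* × σ/√n

E = 1.645 × 39.8/√168
  = 1.645 × 3.070637
  = 5.0512

Rounded to 2 decimal places:

5.05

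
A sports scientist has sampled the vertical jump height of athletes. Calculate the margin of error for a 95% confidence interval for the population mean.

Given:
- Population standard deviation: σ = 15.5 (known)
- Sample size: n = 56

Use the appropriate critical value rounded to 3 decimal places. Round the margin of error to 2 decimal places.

The population standard deviation σ is known, so use the z-interval margin of error formula.

For 95% confidence, z* = 1.96 (from standard normal table)

Margin of error formula for z-interval: E = z* × σ/√n

E = 1.96 × 15.5/√56
  = 1.96 × 2.071275
  = 4.0597

Rounded to 2 decimal places:

4.06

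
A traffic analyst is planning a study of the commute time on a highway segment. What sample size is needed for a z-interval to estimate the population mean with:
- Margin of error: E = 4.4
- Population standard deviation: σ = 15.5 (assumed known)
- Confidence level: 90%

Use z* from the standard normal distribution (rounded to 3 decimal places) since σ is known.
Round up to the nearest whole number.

Using z* since population σ is known (z-interval formula).

For 90% confidence, z* = 1.645 (from standard normal table)

Sample size formula for z-interval: n = (z*σ/E)²

n = (1.645 × 15.5 / 4.4)²
  = (5.794886)²
  = 33.5807

Round up to the nearest whole number: n = 34

34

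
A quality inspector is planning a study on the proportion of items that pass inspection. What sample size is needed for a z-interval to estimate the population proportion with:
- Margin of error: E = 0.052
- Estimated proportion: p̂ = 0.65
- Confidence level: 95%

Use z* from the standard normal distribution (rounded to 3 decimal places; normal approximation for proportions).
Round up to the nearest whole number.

Using z* for proportion z-interval (normal approximation).

For 95% confidence, z* = 1.96 (from standard normal table)

Sample size formula for proportion z-interval: n = z*²p̂(1-p̂)/E²

n = 1.96² × 0.65 × 0.35 / 0.052²
  = 3.8416 × 0.2275 / 0.002704
  = 323.2115

Round up to the nearest whole number: n = 324

324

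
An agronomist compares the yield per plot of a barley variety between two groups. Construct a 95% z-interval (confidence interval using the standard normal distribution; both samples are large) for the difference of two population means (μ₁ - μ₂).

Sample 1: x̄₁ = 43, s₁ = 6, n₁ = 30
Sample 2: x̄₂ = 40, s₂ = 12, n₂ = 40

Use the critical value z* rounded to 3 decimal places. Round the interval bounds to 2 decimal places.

Both samples are large (n₁ = 30 ≥ 30, n₂ = 40 ≥ 30), so a z-interval for the difference of means applies.

Point estimate: x̄₁ - x̄₂ = 43 - 40 = 3

Standard error: SE = √(s₁²/n₁ + s₂²/n₂)
= √(6²/30 + 12²/40)
= √(1.200000 + 3.600000)
= 2.190890

For 95% confidence, z* = 1.96 (from standard normal table)
Margin of error: E = z* × SE = 1.96 × 2.190890 = 4.2941

Z-interval: (x̄₁ - x̄₂) ± E = 3 ± 4.2941 = (-1.2941, 7.2941)

Rounded to 2 decimal places:

(-1.29, 7.29)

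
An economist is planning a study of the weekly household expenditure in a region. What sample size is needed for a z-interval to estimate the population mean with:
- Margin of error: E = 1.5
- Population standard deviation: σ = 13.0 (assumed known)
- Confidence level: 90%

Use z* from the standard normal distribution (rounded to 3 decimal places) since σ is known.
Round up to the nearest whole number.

Using z* since population σ is known (z-interval formula).

For 90% confidence, z* = 1.645 (from standard normal table)

Sample size formula for z-interval: n = (z*σ/E)²

n = (1.645 × 13.0 / 1.5)²
  = (14.256667)²
  = 203.2525

Round up to the nearest whole number: n = 204

204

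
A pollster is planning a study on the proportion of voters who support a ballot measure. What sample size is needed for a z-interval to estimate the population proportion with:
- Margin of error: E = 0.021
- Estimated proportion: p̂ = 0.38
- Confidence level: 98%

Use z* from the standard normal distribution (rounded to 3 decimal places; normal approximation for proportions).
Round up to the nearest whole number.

Using z* for proportion z-interval (normal approximation).

For 98% confidence, z* = 2.326 (from standard normal table)

Sample size formula for proportion z-interval: n = z*²p̂(1-p̂)/E²

n = 2.326² × 0.38 × 0.62 / 0.021²
  = 5.410276 × 0.2356 / 0.000441
  = 2890.3878

Round up to the nearest whole number: n = 2891

2891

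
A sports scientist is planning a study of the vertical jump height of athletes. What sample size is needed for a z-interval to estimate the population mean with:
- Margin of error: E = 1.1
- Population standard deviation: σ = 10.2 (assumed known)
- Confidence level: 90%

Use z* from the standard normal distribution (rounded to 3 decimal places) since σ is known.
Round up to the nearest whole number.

Using z* since population σ is known (z-interval formula).

For 90% confidence, z* = 1.645 (from standard normal table)

Sample size formula for z-interval: n = (z*σ/E)²

n = (1.645 × 10.2 / 1.1)²
  = (15.253636)²
  = 232.6734

Round up to the nearest whole number: n = 233

233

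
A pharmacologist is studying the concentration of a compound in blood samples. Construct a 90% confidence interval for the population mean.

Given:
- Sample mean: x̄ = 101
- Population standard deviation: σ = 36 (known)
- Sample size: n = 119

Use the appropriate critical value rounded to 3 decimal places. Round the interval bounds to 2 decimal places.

The population standard deviation σ is known, so use a z-interval (standard normal critical value).

For 90% confidence, z* = 1.645 (from standard normal table)

Standard error: SE = σ/√n = 36/√119 = 3.300115

Margin of error: E = z* × SE = 1.645 × 3.300115 = 5.4287

Z-interval: x̄ ± E = 101 ± 5.4287 = (95.5713, 106.4287)

Rounded to 2 decimal places:

(95.57, 106.43)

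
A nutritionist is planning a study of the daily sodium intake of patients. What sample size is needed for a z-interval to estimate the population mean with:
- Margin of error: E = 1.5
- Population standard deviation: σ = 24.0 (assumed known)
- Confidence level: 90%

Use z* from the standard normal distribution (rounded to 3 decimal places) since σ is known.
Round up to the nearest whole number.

Using z* since population σ is known (z-interval formula).

For 90% confidence, z* = 1.645 (from standard normal table)

Sample size formula for z-interval: n = (z*σ/E)²

n = (1.645 × 24.0 / 1.5)²
  = (26.320000)²
  = 692.7424

Round up to the nearest whole number: n = 693

693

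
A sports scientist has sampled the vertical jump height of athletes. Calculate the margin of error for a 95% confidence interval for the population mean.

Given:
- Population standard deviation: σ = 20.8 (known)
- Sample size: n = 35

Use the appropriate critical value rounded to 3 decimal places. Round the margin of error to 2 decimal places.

The population standard deviation σ is known, so use the z-interval margin of error formula.

For 95% confidence, z* = 1.96 (from standard normal table)

Margin of error formula for z-interval: E = z* × σ/√n

E = 1.96 × 20.8/√35
  = 1.96 × 3.515842
  = 6.8910

Rounded to 2 decimal places:

6.89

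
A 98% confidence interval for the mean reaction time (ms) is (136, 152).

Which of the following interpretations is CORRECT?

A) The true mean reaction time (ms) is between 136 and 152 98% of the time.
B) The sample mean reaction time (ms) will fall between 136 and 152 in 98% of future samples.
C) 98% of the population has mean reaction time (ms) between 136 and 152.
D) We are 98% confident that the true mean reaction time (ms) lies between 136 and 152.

A confidence interval represents our confidence in the procedure, not a probability statement about the parameter.

Key concept: If we repeated this sampling process many times and computed a 98% CI each time, about 98% of those intervals would contain the true population parameter.

For this specific interval (136, 152):
- Midpoint (point estimate): 144
- Margin of error: 8

The correct interpretation is the one stating confidence that the true parameter lies in the interval — option D.

D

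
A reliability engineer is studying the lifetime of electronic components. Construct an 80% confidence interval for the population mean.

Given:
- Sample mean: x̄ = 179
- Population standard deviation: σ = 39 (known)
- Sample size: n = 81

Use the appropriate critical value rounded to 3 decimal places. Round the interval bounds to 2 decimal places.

The population standard deviation σ is known, so use a z-interval (standard normal critical value).

For 80% confidence, z* = 1.282 (from standard normal table)

Standard error: SE = σ/√n = 39/√81 = 4.333333

Margin of error: E = z* × SE = 1.282 × 4.333333 = 5.5553

Z-interval: x̄ ± E = 179 ± 5.5553 = (173.4447, 184.5553)

Rounded to 2 decimal places:

(173.44, 184.56)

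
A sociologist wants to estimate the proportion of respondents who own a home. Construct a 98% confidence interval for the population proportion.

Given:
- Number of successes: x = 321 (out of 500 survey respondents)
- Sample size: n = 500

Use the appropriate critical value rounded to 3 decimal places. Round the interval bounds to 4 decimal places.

Sample proportion: p̂ = 321/500 = 0.642000

Check conditions for normal approximation:
  np̂ = 321 ≥ 10 ✓
  n(1-p̂) = 179 ≥ 10 ✓

The sample is large enough, so use a z-interval (normal approximation) for the proportion.

For 98% confidence, z* = 2.326 (from standard normal table)

Standard error: SE = √(p̂(1-p̂)/n) = √(0.642000×0.358000/500) = 0.02143996

Margin of error: E = z* × SE = 2.326 × 0.02143996 = 0.049869

Z-interval: p̂ ± E = 0.642000 ± 0.049869 = (0.592131, 0.691869)

Rounded to 4 decimal places:

(0.5921, 0.6919)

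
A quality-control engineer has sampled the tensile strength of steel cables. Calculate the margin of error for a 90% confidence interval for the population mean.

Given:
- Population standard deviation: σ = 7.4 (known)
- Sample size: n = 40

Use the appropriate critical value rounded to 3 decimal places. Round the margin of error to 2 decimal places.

The population standard deviation σ is known, so use the z-interval margin of error formula.

For 90% confidence, z* = 1.645 (from standard normal table)

Margin of error formula for z-interval: E = z* × σ/√n

E = 1.645 × 7.4/√40
  = 1.645 × 1.170043
  = 1.9247

Rounded to 2 decimal places:

1.92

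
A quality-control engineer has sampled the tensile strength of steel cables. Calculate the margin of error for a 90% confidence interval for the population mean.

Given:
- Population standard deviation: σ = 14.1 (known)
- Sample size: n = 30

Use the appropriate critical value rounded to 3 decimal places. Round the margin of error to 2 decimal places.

The population standard deviation σ is known, so use the z-interval margin of error formula.

For 90% confidence, z* = 1.645 (from standard normal table)

Margin of error formula for z-interval: E = z* × σ/√n

E = 1.645 × 14.1/√30
  = 1.645 × 2.574296
  = 4.2347

Rounded to 2 decimal places:

4.23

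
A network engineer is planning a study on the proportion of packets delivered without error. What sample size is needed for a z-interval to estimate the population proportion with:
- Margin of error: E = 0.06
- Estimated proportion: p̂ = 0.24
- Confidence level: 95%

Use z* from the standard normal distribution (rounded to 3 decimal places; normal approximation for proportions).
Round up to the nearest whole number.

Using z* for proportion z-interval (normal approximation).

For 95% confidence, z* = 1.96 (from standard normal table)

Sample size formula for proportion z-interval: n = z*²p̂(1-p̂)/E²

n = 1.96² × 0.24 × 0.76 / 0.06²
  = 3.8416 × 0.1824 / 0.0036
  = 194.6411

Round up to the nearest whole number: n = 195

195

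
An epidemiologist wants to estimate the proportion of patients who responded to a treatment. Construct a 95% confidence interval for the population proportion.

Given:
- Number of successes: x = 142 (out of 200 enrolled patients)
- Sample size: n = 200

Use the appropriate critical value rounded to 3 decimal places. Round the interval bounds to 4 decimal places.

Sample proportion: p̂ = 142/200 = 0.710000

Check conditions for normal approximation:
  np̂ = 142 ≥ 10 ✓
  n(1-p̂) = 58 ≥ 10 ✓

The sample is large enough, so use a z-interval (normal approximation) for the proportion.

For 95% confidence, z* = 1.96 (from standard normal table)

Standard error: SE = √(p̂(1-p̂)/n) = √(0.710000×0.290000/200) = 0.03208582

Margin of error: E = z* × SE = 1.96 × 0.03208582 = 0.062888

Z-interval: p̂ ± E = 0.710000 ± 0.062888 = (0.647112, 0.772888)

Rounded to 4 decimal places:

(0.6471, 0.7729)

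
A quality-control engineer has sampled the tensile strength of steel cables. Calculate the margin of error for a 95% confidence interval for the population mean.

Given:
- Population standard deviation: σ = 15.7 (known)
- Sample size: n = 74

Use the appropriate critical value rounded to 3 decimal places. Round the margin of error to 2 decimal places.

The population standard deviation σ is known, so use the z-interval margin of error formula.

For 95% confidence, z* = 1.96 (from standard normal table)

Margin of error formula for z-interval: E = z* × σ/√n

E = 1.96 × 15.7/√74
  = 1.96 × 1.825088
  = 3.5772

Rounded to 2 decimal places:

3.58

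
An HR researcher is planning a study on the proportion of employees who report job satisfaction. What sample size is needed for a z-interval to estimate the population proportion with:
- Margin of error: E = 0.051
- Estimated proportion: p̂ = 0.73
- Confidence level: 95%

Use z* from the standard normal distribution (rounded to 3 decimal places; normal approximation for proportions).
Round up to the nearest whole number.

Using z* for proportion z-interval (normal approximation).

For 95% confidence, z* = 1.96 (from standard normal table)

Sample size formula for proportion z-interval: n = z*²p̂(1-p̂)/E²

n = 1.96² × 0.73 × 0.27 / 0.051²
  = 3.8416 × 0.1971 / 0.002601
  = 291.1109

Round up to the nearest whole number: n = 292

292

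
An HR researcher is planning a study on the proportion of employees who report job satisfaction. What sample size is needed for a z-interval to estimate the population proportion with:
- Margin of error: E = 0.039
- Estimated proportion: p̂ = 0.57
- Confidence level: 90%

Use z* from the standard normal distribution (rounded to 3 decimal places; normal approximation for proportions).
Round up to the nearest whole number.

Using z* for proportion z-interval (normal approximation).

For 90% confidence, z* = 1.645 (from standard normal table)

Sample size formula for proportion z-interval: n = z*²p̂(1-p̂)/E²

n = 1.645² × 0.57 × 0.43 / 0.039²
  = 2.706025 × 0.2451 / 0.001521
  = 436.0596

Round up to the nearest whole number: n = 437

437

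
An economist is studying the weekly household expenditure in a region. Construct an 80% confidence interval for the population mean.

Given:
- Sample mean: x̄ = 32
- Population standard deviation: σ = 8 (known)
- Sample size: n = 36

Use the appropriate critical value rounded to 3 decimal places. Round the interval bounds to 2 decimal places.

The population standard deviation σ is known, so use a z-interval (standard normal critical value).

For 80% confidence, z* = 1.282 (from standard normal table)

Standard error: SE = σ/√n = 8/√36 = 1.333333

Margin of error: E = z* × SE = 1.282 × 1.333333 = 1.7093

Z-interval: x̄ ± E = 32 ± 1.7093 = (30.2907, 33.7093)

Rounded to 2 decimal places:

(30.29, 33.71)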